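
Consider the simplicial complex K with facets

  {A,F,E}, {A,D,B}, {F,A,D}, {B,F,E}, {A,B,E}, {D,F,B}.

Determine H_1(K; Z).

Order the vertices as A < B < D < E < F. Listing each simplex with vertices in this order, K has dimension 2 with simplices:

  0-simplices (5): A, B, D, E, F
  1-simplices (9): AB, AD, AE, AF, BD, BE, BF, DF, EF
  2-simplices (6): ABD, ABE, ADF, AEF, BDF, BEF

giving chain groups C_0 ≅ Z^5, C_1 ≅ Z^9, C_2 ≅ Z^6.

The boundary map ∂_1: C_1 → C_0 maps an edge to its endpoints' difference, ∂[p,q] = q − p. For instance
  ∂BF = F − B.
The resulting 5×9 matrix has rank 4, and its Smith normal form has invariant factors (1,1,1,1).

The boundary map ∂_2: C_2 → C_1 maps a triangle to the signed sum of its edges. For instance
  ∂ABE = BE − AE + AB,
  ∂BDF = DF − BF + BD.
This gives a 9×6 integer matrix of rank 5; reducing to Smith normal form yields diagonal entries (1,1,1,1,1).

Computing H_k = (kernel of ∂_k) / (image of ∂_{k+1}):

  H_1: rank ker ∂_1 − rank ∂_2 = (9 − 4) − 5 = 0, and the invariant factors of ∂_2 are all 1, so H_1 = 0.

H_1 ≅ 0.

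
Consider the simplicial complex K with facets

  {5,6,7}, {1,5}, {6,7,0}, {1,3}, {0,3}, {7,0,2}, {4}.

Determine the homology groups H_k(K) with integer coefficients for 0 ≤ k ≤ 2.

We work with the vertex ordering 0 < 1 < 2 < 3 < 4 < 5 < 6 < 7. The simplices of K, each written with vertices in increasing order, are:

  0-simplices (8): [0], [1], [2], [3], [4], [5], [6], [7]
  1-simplices (10): [0,2], [0,3], [0,6], [0,7], [1,3], [1,5], [2,7], [5,6], [5,7], [6,7]
  2-simplices (3): [0,2,7], [0,6,7], [5,6,7]

Hence C_0 ≅ Z^8, C_1 ≅ Z^10, C_2 ≅ Z^3.

∂_1: C_1 → C_0 is given by ∂[p,q] = [q] − [p]. For instance
  ∂[0,6] = [6] − [0].
This gives a 8×10 integer matrix of rank 6; reducing to Smith normal form yields diagonal entries (1,1,1,1,1,1).

∂_2: C_2 → C_1 acts by ∂[p,q,r] = [q,r] − [p,r] + [p,q]. For instance
  ∂[0,6,7] = [6,7] − [0,7] + [0,6],
  ∂[5,6,7] = [6,7] − [5,7] + [5,6].
The 10×3 boundary matrix has rank 3 and Smith normal form diag(1,1,1).

Now H_k = ker ∂_k / im ∂_{k+1}, so:

  H_0: rank C_0 − rank ∂_1 = 8 − 6 = 2, and the invariant factors of ∂_1 are all 1, so H_0 ≅ Z^2.
  H_1: rank ker ∂_1 − rank ∂_2 = (10 − 6) − 3 = 1, and the invariant factors of ∂_2 are all 1, so H_1 ≅ Z.
  H_2: rank ker ∂_2 − rank ∂_3 = (3 − 3) − 0 = 0, and there is no ∂_3, so H_2 ≅ 0.

H_0 ≅ Z^2,  H_1 ≅ Z,  H_2 = 0.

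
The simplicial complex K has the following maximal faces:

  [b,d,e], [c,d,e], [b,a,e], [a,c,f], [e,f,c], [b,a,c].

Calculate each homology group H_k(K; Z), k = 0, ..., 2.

Fix the vertex order a < b < c < d < e < f and write every simplex with vertices in increasing order. Then dim K = 2 and the simplices of K are:

  0-simplices (6): a, b, c, d, e, f
  1-simplices (12): ab, ac, ae, af, bc, bd, be, cd, ce, cf, de, ef
  2-simplices (6): abc, abe, acf, bde, cde, cef

Hence C_0 ≅ Z^6, C_1 ≅ Z^12, C_2 ≅ Z^6.

The boundary map ∂_1: C_1 → C_0 sends each edge [p,q] (with p < q) to q − p.
The resulting 6×12 matrix has rank 5, and its Smith normal form has invariant factors (1,1,1,1,1).

The boundary map ∂_2: C_2 → C_1 sends each 2-simplex [p,q,r] to [q,r] − [p,r] + [p,q]. For instance
  ∂abe = be − ae + ab,
  ∂acf = cf − af + ac.
As a 12×6 matrix over Z this has rank 6, with invariant factors (1,1,1,1,1,1).

Computing H_k = (kernel of ∂_k) / (image of ∂_{k+1}):

  H_0: rank C_0 − rank ∂_1 = 6 − 5 = 1, and the invariant factors of ∂_1 are all 1, so H_0 ≅ Z.
  H_1: rank ker ∂_1 − rank ∂_2 = (12 − 5) − 6 = 1, and the invariant factors of ∂_2 are all 1, so H_1 ≅ Z.
  H_2: rank ker ∂_2 − rank ∂_3 = (6 − 6) − 0 = 0, and there is no ∂_3, so H_2 ≅ 0.

(K is a triangulation of the cylinder S^1 x I.)

H_0 ≅ Z,  H_1 ≅ Z,  H_2 = 0.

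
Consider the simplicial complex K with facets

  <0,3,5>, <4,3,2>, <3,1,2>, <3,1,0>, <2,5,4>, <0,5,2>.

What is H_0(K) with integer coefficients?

H_0 = Z.

Order the vertices as 0 < 1 < 2 < 3 < 4 < 5. Listing each simplex with vertices in this order, K has dimension 2 with simplices:

  0-simplices (6): [0], [1], [2], [3], [4], [5]
  1-simplices (12): [0,1], [0,2], [0,3], [0,5], [1,2], [1,3], [2,3], [2,4], [2,5], [3,4], [3,5], [4,5]
  2-simplices (6): [0,1,3], [0,2,5], [0,3,5], [1,2,3], [2,3,4], [2,4,5]

giving chain groups C_0 ≅ Z^6, C_1 ≅ Z^12, C_2 ≅ Z^6.

The boundary map ∂_1: C_1 → C_0 is given by ∂[p,q] = [q] − [p]. For instance
  ∂[2,5] = [5] − [2].
The resulting 6×12 matrix has rank 5, and its Smith normal form has invariant factors (1,1,1,1,1).

∂_2: C_2 → C_1 acts by ∂[p,q,r] = [q,r] − [p,r] + [p,q]. For instance
  ∂[2,3,4] = [3,4] − [2,4] + [2,3],
  ∂[0,3,5] = [3,5] − [0,5] + [0,3].
This gives a 12×6 integer matrix of rank 6; reducing to Smith normal form yields diagonal entries (1,1,1,1,1,1).

From H_k ≅ ker(∂_k) / im(∂_{k+1}) we obtain:

  H_0: rank C_0 − rank ∂_1 = 6 − 5 = 1, and the invariant factors of ∂_1 are all 1, so H_0 ≅ Z.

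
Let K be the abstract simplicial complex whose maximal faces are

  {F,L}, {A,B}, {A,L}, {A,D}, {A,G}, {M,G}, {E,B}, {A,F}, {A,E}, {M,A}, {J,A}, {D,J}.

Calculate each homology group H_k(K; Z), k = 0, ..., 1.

H_0 ≅ Z,  H_1 ≅ Z^4.

Fix the vertex order A < B < D < E < F < G < J < L < M and write every simplex with vertices in increasing order. Then dim K = 1 and the simplices of K are:

  0-simplices (9): A, B, D, E, F, G, J, L, M
  1-simplices (12): AB, AD, AE, AF, AG, AJ, AL, AM, BE, DJ, FL, GM

giving chain groups C_0 ≅ Z^9, C_1 ≅ Z^12.

The boundary map ∂_1: C_1 → C_0 sends each edge [p,q] (with p < q) to q − p.
As a 9×12 matrix over Z this has rank 8, with invariant factors (1,1,1,1,1,1,1,1).

From H_k ≅ ker(∂_k) / im(∂_{k+1}) we obtain:

  H_0: rank C_0 − rank ∂_1 = 9 − 8 = 1, and the invariant factors of ∂_1 are all 1, so H_0 = Z.
  H_1: rank ker ∂_1 − rank ∂_2 = (12 − 8) − 0 = 4, and there is no ∂_2, so H_1 = Z^4.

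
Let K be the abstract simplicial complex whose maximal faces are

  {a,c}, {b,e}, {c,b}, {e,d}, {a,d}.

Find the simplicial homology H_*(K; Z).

H_0 = Z,  H_1 = Z.

K has 5 vertices, 5 edges.
rank ∂_0 = 0, rank ∂_1 = 4 ⇒ b_0 = 5 − 0 − 4 = 1; all invariant factors of ∂_1 are 1 so no torsion. So H_0 = Z.
rank ∂_1 = 4, rank ∂_2 = 0 ⇒ b_1 = 5 − 4 − 0 = 1. So H_1 = Z.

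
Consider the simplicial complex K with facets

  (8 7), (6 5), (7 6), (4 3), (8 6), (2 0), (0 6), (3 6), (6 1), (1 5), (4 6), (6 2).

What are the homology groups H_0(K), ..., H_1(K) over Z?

Order the vertices as 0 < 1 < 2 < 3 < 4 < 5 < 6 < 7 < 8. Listing each simplex with vertices in this order, K has dimension 1 with simplices:

  0-simplices (9): [0], [1], [2], [3], [4], [5], [6], [7], [8]
  1-simplices (12): [0,2], [0,6], [1,5], [1,6], [2,6], [3,4], [3,6], [4,6], [5,6], [6,7], [6,8], [7,8]

Hence C_0 ≅ Z^9, C_1 ≅ Z^12.

Boundary ∂_1: C_1 → C_0 is given by ∂[p,q] = [q] − [p]. For instance
  ∂[1,5] = [5] − [1].
As a 9×12 matrix over Z this has rank 8, with invariant factors (1,1,1,1,1,1,1,1).

Computing H_k = (kernel of ∂_k) / (image of ∂_{k+1}):

  H_0: rank C_0 − rank ∂_1 = 9 − 8 = 1, and the invariant factors of ∂_1 are all 1, so H_0 = Z.
  H_1: rank ker ∂_1 − rank ∂_2 = (12 − 8) − 0 = 4, and there is no ∂_2, so H_1 = Z^4.

As a check, the Euler characteristic is 9 − 12 = -3, which agrees with 1 − 4 = -3.
(K is a triangulation of a wedge of 4 circles.)

H_0 = Z,  H_1 = Z^4.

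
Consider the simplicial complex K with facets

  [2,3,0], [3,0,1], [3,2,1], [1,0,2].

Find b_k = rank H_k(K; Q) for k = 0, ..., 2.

b_0 = 1, b_1 = 0, b_2 = 1.

Fix the vertex order 0 < 1 < 2 < 3 and write every simplex with vertices in increasing order. Then dim K = 2 and the simplices of K are:

  0-simplices (4): [0], [1], [2], [3]
  1-simplices (6): [0,1], [0,2], [0,3], [1,2], [1,3], [2,3]
  2-simplices (4): [0,1,2], [0,1,3], [0,2,3], [1,2,3]

giving chain groups C_0 ≅ Z^4, C_1 ≅ Z^6, C_2 ≅ Z^4.

The boundary map ∂_1: C_1 → C_0 sends each edge [p,q] (with p < q) to q − p. For instance
  ∂[0,2] = [2] − [0].
This gives a 4×6 integer matrix of rank 3; reducing to Smith normal form yields diagonal entries (1,1,1).

Boundary ∂_2: C_2 → C_1 maps a triangle to the signed sum of its edges. For instance
  ∂[1,2,3] = [2,3] − [1,3] + [1,2],
  ∂[0,1,3] = [1,3] − [0,3] + [0,1].
The 6×4 boundary matrix has rank 3 and Smith normal form diag(1,1,1).

From H_k ≅ ker(∂_k) / im(∂_{k+1}) we obtain:

  H_0: rank C_0 − rank ∂_1 = 4 − 3 = 1, and the invariant factors of ∂_1 are all 1, so H_0 = Z.
  H_1: rank ker ∂_1 − rank ∂_2 = (6 − 3) − 3 = 0, and the invariant factors of ∂_2 are all 1, so H_1 = 0.
  H_2: rank ker ∂_2 − rank ∂_3 = (4 − 3) − 0 = 1, and there is no ∂_3, so H_2 = Z.

Hence the Betti numbers are b_0 = 1, b_1 = 0, b_2 = 1.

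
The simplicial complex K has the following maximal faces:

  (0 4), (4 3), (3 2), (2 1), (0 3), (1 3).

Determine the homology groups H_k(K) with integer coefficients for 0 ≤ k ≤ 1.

Take the total order 0 < 1 < 2 < 3 < 4 on the vertex set. Then K (dimension 1) consists of the simplices:

  0-simplices (5): [0], [1], [2], [3], [4]
  1-simplices (6): [0,3], [0,4], [1,2], [1,3], [2,3], [3,4]

so the chain groups are C_0 ≅ Z^5, C_1 ≅ Z^6.

∂_1: C_1 → C_0 is given by ∂[p,q] = [q] − [p]. For instance
  ∂[1,2] = [2] − [1].
This gives a 5×6 integer matrix of rank 4; reducing to Smith normal form yields diagonal entries (1,1,1,1).

Computing H_k = (kernel of ∂_k) / (image of ∂_{k+1}):

  H_0: rank C_0 − rank ∂_1 = 5 − 4 = 1, and the invariant factors of ∂_1 are all 1, so H_0 = Z.
  H_1: rank ker ∂_1 − rank ∂_2 = (6 − 4) − 0 = 2, and there is no ∂_2, so H_1 = Z^2.

As a check, the Euler characteristic is 5 − 6 = -1, which agrees with 1 − 2 = -1.

H_0 ≅ Z,  H_1 ≅ Z^2.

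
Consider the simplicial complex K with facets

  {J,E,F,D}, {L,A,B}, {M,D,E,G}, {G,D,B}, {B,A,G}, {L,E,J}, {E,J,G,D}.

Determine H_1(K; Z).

H_1 ≅ Z.

Order the vertices as A < B < D < E < F < G < J < L < M. Listing each simplex with vertices in this order, K has dimension 3 with simplices:

  0-simplices (9): A, B, D, E, F, G, J, L, M
  1-simplices (20): AB, AG, AL, BD, BG, BL, DE, DF, DG, DJ, DM, EF, EG, EJ, EL, EM, FJ, GJ, GM, JL
  2-simplices (14): ABG, ABL, BDG, DEF, DEG, DEJ, DEM, DFJ, DGJ, DGM, EFJ, EGJ, EGM, EJL
  3-simplices (3): DEFJ, DEGJ, DEGM

so the chain groups are C_0 ≅ Z^9, C_1 ≅ Z^20, C_2 ≅ Z^14, C_3 ≅ Z^3.

∂_1: C_1 → C_0 sends each edge [p,q] (with p < q) to q − p. For instance
  ∂BG = G − B.
The 9×20 boundary matrix has rank 8 and Smith normal form diag(1,1,1,1,1,1,1,1).

∂_2: C_2 → C_1 acts by ∂[p,q,r] = [q,r] − [p,r] + [p,q]. For instance
  ∂DGM = GM − DM + DG,
  ∂DFJ = FJ − DJ + DF.
As a 20×14 matrix over Z this has rank 11, with invariant factors (1,1,1,1,1,1,1,1,1,1,1).

The boundary map ∂_3: C_3 → C_2 sends each 3-simplex σ to the alternating sum Σ_i (−1)^i (σ with its i-th vertex removed). For instance
  ∂DEFJ = EFJ − DFJ + DEJ − DEF,
  ∂DEGM = EGM − DGM + DEM − DEG.
The 14×3 boundary matrix has rank 3 and Smith normal form diag(1,1,1).

Now H_k = ker ∂_k / im ∂_{k+1}, so:

  H_1: rank ker ∂_1 − rank ∂_2 = (20 − 8) − 11 = 1, and the invariant factors of ∂_2 are all 1, so H_1 = Z.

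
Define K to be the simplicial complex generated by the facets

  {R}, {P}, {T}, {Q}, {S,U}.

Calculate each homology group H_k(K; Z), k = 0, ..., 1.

H_0 ≅ Z^5,  H_1 = 0.

We work with the vertex ordering P < Q < R < S < T < U. The simplices of K, each written with vertices in increasing order, are:

  0-simplices (6): P, Q, R, S, T, U
  1-simplices (1): SU

so the chain groups are C_0 ≅ Z^6, C_1 ≅ Z^1.

The boundary map ∂_1: C_1 → C_0 is given by ∂[p,q] = [q] − [p]. For instance
  ∂SU = U − S.
The 6×1 boundary matrix has rank 1 and Smith normal form diag(1).

Reading off H_k = ker ∂_k / im ∂_{k+1}:

  H_0: rank C_0 − rank ∂_1 = 6 − 1 = 5, and the invariant factors of ∂_1 are all 1, so H_0 ≅ Z^5.
  H_1: rank ker ∂_1 − rank ∂_2 = (1 − 1) − 0 = 0, and there is no ∂_2, so H_1 ≅ 0.

As a check, the Euler characteristic is 6 − 1 = 5, which agrees with 5 − 0 = 5.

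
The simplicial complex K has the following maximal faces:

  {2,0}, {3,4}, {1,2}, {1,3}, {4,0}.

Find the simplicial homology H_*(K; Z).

Order the vertices as 0 < 1 < 2 < 3 < 4. Listing each simplex with vertices in this order, K has dimension 1 with simplices:

  0-simplices (5): [0], [1], [2], [3], [4]
  1-simplices (5): [0,2], [0,4], [1,2], [1,3], [3,4]

Hence C_0 ≅ Z^5, C_1 ≅ Z^5.

The boundary map ∂_1: C_1 → C_0 sends each edge [p,q] (with p < q) to q − p.
The resulting 5×5 matrix has rank 4, and its Smith normal form has invariant factors (1,1,1,1).

Now H_k = ker ∂_k / im ∂_{k+1}, so:

  H_0: rank C_0 − rank ∂_1 = 5 − 4 = 1, and the invariant factors of ∂_1 are all 1, so H_0 ≅ Z.
  H_1: rank ker ∂_1 − rank ∂_2 = (5 − 4) − 0 = 1, and there is no ∂_2, so H_1 ≅ Z.

As a check, the Euler characteristic is 5 − 5 = 0, which agrees with 1 − 1 = 0.
(K is a triangulation of the circle S^1.)

H_0 ≅ Z,  H_1 ≅ Z.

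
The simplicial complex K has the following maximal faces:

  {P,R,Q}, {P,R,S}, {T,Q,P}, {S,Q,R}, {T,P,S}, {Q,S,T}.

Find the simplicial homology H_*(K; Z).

Order the vertices as P < Q < R < S < T. Listing each simplex with vertices in this order, K has dimension 2 with simplices:

  0-simplices (5): P, Q, R, S, T
  1-simplices (9): PQ, PR, PS, PT, QR, QS, QT, RS, ST
  2-simplices (6): PQR, PQT, PRS, PST, QRS, QST

Hence C_0 ≅ Z^5, C_1 ≅ Z^9, C_2 ≅ Z^6.

∂_1: C_1 → C_0 maps an edge to its endpoints' difference, ∂[p,q] = q − p. For instance
  ∂QS = S − Q.
The 5×9 boundary matrix has rank 4 and Smith normal form diag(1,1,1,1).

∂_2: C_2 → C_1 sends each 2-simplex [p,q,r] to [q,r] − [p,r] + [p,q]. For instance
  ∂PRS = RS − PS + PR,
  ∂PST = ST − PT + PS.
The resulting 9×6 matrix has rank 5, and its Smith normal form has invariant factors (1,1,1,1,1).

Reading off H_k = ker ∂_k / im ∂_{k+1}:

  H_0: rank C_0 − rank ∂_1 = 5 − 4 = 1, and the invariant factors of ∂_1 are all 1, so H_0 ≅ Z.
  H_1: rank ker ∂_1 − rank ∂_2 = (9 − 4) − 5 = 0, and the invariant factors of ∂_2 are all 1, so H_1 ≅ 0.
  H_2: rank ker ∂_2 − rank ∂_3 = (6 − 5) − 0 = 1, and there is no ∂_3, so H_2 ≅ Z.

H_0 ≅ Z,  H_1 = 0,  H_2 ≅ Z.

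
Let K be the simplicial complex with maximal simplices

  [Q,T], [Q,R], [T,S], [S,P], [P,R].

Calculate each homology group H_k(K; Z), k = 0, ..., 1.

H_0 ≅ Z,  H_1 ≅ Z.

We work with the vertex ordering P < Q < R < S < T. The simplices of K, each written with vertices in increasing order, are:

  0-simplices (5): P, Q, R, S, T
  1-simplices (5): PR, PS, QR, QT, ST

Hence C_0 ≅ Z^5, C_1 ≅ Z^5.

∂_1: C_1 → C_0 sends each edge [p,q] (with p < q) to q − p.
This gives a 5×5 integer matrix of rank 4; reducing to Smith normal form yields diagonal entries (1,1,1,1).

Reading off H_k = ker ∂_k / im ∂_{k+1}:

  H_0: rank C_0 − rank ∂_1 = 5 − 4 = 1, and the invariant factors of ∂_1 are all 1, so H_0 = Z.
  H_1: rank ker ∂_1 − rank ∂_2 = (5 − 4) − 0 = 1, and there is no ∂_2, so H_1 = Z.

As a check, the Euler characteristic is 5 − 5 = 0, which agrees with 1 − 1 = 0.
(K is a triangulation of the circle S^1.)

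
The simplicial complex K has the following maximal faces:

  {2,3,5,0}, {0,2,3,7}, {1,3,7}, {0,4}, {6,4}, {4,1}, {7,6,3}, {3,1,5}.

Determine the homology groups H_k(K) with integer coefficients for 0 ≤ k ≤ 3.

H_0 = Z,  H_1 = Z^2,  H_2 = 0,  H_3 = 0.

Fix the vertex order 0 < 1 < 2 < 3 < 4 < 5 < 6 < 7 and write every simplex with vertices in increasing order. Then dim K = 3 and the simplices of K are:

  0-simplices (8): [0], [1], [2], [3], [4], [5], [6], [7]
  1-simplices (17): [0,2], [0,3], [0,4], [0,5], [0,7], [1,3], [1,4], [1,5], [1,7], [2,3], [2,5], [2,7], [3,5], [3,6], [3,7], [4,6], [6,7]
  2-simplices (10): [0,2,3], [0,2,5], [0,2,7], [0,3,5], [0,3,7], [1,3,5], [1,3,7], [2,3,5], [2,3,7], [3,6,7]
  3-simplices (2): [0,2,3,5], [0,2,3,7]

giving chain groups C_0 ≅ Z^8, C_1 ≅ Z^17, C_2 ≅ Z^10, C_3 ≅ Z^2.

∂_1: C_1 → C_0 maps an edge to its endpoints' difference, ∂[p,q] = q − p. For instance
  ∂[3,7] = [7] − [3].
As a 8×17 matrix over Z this has rank 7, with invariant factors (1,1,1,1,1,1,1).

∂_2: C_2 → C_1 maps a triangle to the signed sum of its edges. For instance
  ∂[0,2,7] = [2,7] − [0,7] + [0,2],
  ∂[1,3,5] = [3,5] − [1,5] + [1,3].
This gives a 17×10 integer matrix of rank 8; reducing to Smith normal form yields diagonal entries (1,1,1,1,1,1,1,1).

The boundary map ∂_3: C_3 → C_2 sends each 3-simplex σ to the alternating sum Σ_i (−1)^i (σ with its i-th vertex removed). For instance
  ∂[0,2,3,5] = [2,3,5] − [0,3,5] + [0,2,5] − [0,2,3],
  ∂[0,2,3,7] = [2,3,7] − [0,3,7] + [0,2,7] − [0,2,3].
The 10×2 boundary matrix has rank 2 and Smith normal form diag(1,1).

Reading off H_k = ker ∂_k / im ∂_{k+1}:

  H_0: rank C_0 − rank ∂_1 = 8 − 7 = 1, and the invariant factors of ∂_1 are all 1, so H_0 ≅ Z.
  H_1: rank ker ∂_1 − rank ∂_2 = (17 − 7) − 8 = 2, and the invariant factors of ∂_2 are all 1, so H_1 ≅ Z^2.
  H_2: rank ker ∂_2 − rank ∂_3 = (10 − 8) − 2 = 0, and the invariant factors of ∂_3 are all 1, so H_2 ≅ 0.
  H_3: rank ker ∂_3 − rank ∂_4 = (2 − 2) − 0 = 0, and there is no ∂_4, so H_3 ≅ 0.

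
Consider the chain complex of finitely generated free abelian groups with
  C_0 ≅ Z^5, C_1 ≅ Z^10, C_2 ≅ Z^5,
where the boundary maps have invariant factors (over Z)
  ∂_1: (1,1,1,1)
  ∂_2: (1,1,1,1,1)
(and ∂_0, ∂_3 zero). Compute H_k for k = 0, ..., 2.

H_0: b_0 = 5 − 0 − 4 = 1; torsion from ∂_1 factors > 1: none. So H_0 = Z.
H_1: b_1 = 10 − 4 − 5 = 1; torsion from ∂_2 factors > 1: none. So H_1 = Z.
H_2: b_2 = 5 − 5 − 0 = 0; torsion from ∂_3 factors > 1: none. So H_2 = 0.

H_0 = Z,  H_1 = Z,  H_2 = 0.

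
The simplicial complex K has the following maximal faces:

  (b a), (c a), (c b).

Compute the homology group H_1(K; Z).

H_1 = Z.

Take the total order a < b < c on the vertex set. Then K (dimension 1) consists of the simplices:

  0-simplices (3): a, b, c
  1-simplices (3): ab, ac, bc

Hence C_0 ≅ Z^3, C_1 ≅ Z^3.

Boundary ∂_1: C_1 → C_0 is given by ∂[p,q] = [q] − [p]. For instance
  ∂ab = b − a.
The resulting 3×3 matrix has rank 2, and its Smith normal form has invariant factors (1,1).

From H_k ≅ ker(∂_k) / im(∂_{k+1}) we obtain:

  H_1: rank ker ∂_1 − rank ∂_2 = (3 − 2) − 0 = 1, and there is no ∂_2, so H_1 ≅ Z.

(K is a triangulation of the circle S^1.)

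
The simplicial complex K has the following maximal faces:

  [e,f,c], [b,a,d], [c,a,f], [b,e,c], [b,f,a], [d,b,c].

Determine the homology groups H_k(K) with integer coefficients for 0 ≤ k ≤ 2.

H_0 = Z,  H_1 = Z,  H_2 = 0.

Take the total order a < b < c < d < e < f on the vertex set. Then K (dimension 2) consists of the simplices:

  0-simplices (6): a, b, c, d, e, f
  1-simplices (12): ab, ac, ad, af, bc, bd, be, bf, cd, ce, cf, ef
  2-simplices (6): abd, abf, acf, bcd, bce, cef

giving chain groups C_0 ≅ Z^6, C_1 ≅ Z^12, C_2 ≅ Z^6.

Boundary ∂_1: C_1 → C_0 maps an edge to its endpoints' difference, ∂[p,q] = q − p. For instance
  ∂ef = f − e.
The resulting 6×12 matrix has rank 5, and its Smith normal form has invariant factors (1,1,1,1,1).

∂_2: C_2 → C_1 maps a triangle to the signed sum of its edges. For instance
  ∂abf = bf − af + ab,
  ∂bcd = cd − bd + bc.
The resulting 12×6 matrix has rank 6, and its Smith normal form has invariant factors (1,1,1,1,1,1).

From H_k ≅ ker(∂_k) / im(∂_{k+1}) we obtain:

  H_0: rank C_0 − rank ∂_1 = 6 − 5 = 1, and the invariant factors of ∂_1 are all 1, so H_0 = Z.
  H_1: rank ker ∂_1 − rank ∂_2 = (12 − 5) − 6 = 1, and the invariant factors of ∂_2 are all 1, so H_1 = Z.
  H_2: rank ker ∂_2 − rank ∂_3 = (6 − 6) − 0 = 0, and there is no ∂_3, so H_2 = 0.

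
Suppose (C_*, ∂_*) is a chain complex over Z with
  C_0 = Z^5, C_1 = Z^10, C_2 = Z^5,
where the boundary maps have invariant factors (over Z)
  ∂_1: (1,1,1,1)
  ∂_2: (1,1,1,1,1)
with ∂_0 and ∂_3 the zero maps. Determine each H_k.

H_0: b_0 = 5 − 0 − 4 = 1; torsion from ∂_1 factors > 1: none. So H_0 = Z.
H_1: b_1 = 10 − 4 − 5 = 1; torsion from ∂_2 factors > 1: none. So H_1 = Z.
H_2: b_2 = 5 − 5 − 0 = 0; torsion from ∂_3 factors > 1: none. So H_2 = 0.

H_0 = Z,  H_1 = Z,  H_2 = 0.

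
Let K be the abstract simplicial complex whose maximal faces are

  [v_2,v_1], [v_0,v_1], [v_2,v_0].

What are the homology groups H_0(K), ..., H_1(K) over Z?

H_0 = Z,  H_1 = Z.

Order the vertices as v_0 < v_1 < v_2. Listing each simplex with vertices in this order, K has dimension 1 with simplices:

  0-simplices (3): [v_0], [v_1], [v_2]
  1-simplices (3): [v_0,v_1], [v_0,v_2], [v_1,v_2]

giving chain groups C_0 ≅ Z^3, C_1 ≅ Z^3.

The boundary map ∂_1: C_1 → C_0 sends each edge [p,q] (with p < q) to q − p.
As a 3×3 matrix over Z this has rank 2, with invariant factors (1,1).

Reading off H_k = ker ∂_k / im ∂_{k+1}:

  H_0: rank C_0 − rank ∂_1 = 3 − 2 = 1, and the invariant factors of ∂_1 are all 1, so H_0 = Z.
  H_1: rank ker ∂_1 − rank ∂_2 = (3 − 2) − 0 = 1, and there is no ∂_2, so H_1 = Z.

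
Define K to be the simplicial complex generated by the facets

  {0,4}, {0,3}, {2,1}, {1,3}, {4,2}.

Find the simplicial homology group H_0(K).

We work with the vertex ordering 0 < 1 < 2 < 3 < 4. The simplices of K, each written with vertices in increasing order, are:

  0-simplices (5): [0], [1], [2], [3], [4]
  1-simplices (5): [0,3], [0,4], [1,2], [1,3], [2,4]

giving chain groups C_0 ≅ Z^5, C_1 ≅ Z^5.

The boundary map ∂_1: C_1 → C_0 maps an edge to its endpoints' difference, ∂[p,q] = q − p.
The 5×5 boundary matrix has rank 4 and Smith normal form diag(1,1,1,1).

Reading off H_k = ker ∂_k / im ∂_{k+1}:

  H_0: rank C_0 − rank ∂_1 = 5 − 4 = 1, and the invariant factors of ∂_1 are all 1, so H_0 = Z.

(K is a triangulation of the circle S^1.)

H_0 ≅ Z.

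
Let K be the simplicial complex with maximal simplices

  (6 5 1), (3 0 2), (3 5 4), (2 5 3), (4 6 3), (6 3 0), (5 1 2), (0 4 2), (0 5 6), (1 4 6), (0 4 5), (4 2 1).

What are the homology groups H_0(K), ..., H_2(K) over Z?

H_0 ≅ Z,  H_1 ≅ Z/2,  H_2 = 0.

Fix the vertex order 0 < 1 < 2 < 3 < 4 < 5 < 6 and write every simplex with vertices in increasing order. Then dim K = 2 and the simplices of K are:

  0-simplices (7): [0], [1], [2], [3], [4], [5], [6]
  1-simplices (18): [0,2], [0,3], [0,4], [0,5], [0,6], [1,2], [1,4], [1,5], [1,6], [2,3], [2,4], [2,5], [3,4], [3,5], [3,6], [4,5], [4,6], [5,6]
  2-simplices (12): [0,2,3], [0,2,4], [0,3,6], [0,4,5], [0,5,6], [1,2,4], [1,2,5], [1,4,6], [1,5,6], [2,3,5], [3,4,5], [3,4,6]

so the chain groups are C_0 ≅ Z^7, C_1 ≅ Z^18, C_2 ≅ Z^12.

The boundary map ∂_1: C_1 → C_0 maps an edge to its endpoints' difference, ∂[p,q] = q − p. For instance
  ∂[3,5] = [5] − [3].
This gives a 7×18 integer matrix of rank 6; reducing to Smith normal form yields diagonal entries (1,1,1,1,1,1).

The boundary map ∂_2: C_2 → C_1 acts by ∂[p,q,r] = [q,r] − [p,r] + [p,q]. For instance
  ∂[3,4,5] = [4,5] − [3,5] + [3,4],
  ∂[1,2,5] = [2,5] − [1,5] + [1,2].
As a 18×12 matrix over Z this has rank 12, with invariant factors (1,1,1,1,1,1,1,1,1,1,1,2).

Reading off H_k = ker ∂_k / im ∂_{k+1}:

  H_0: rank C_0 − rank ∂_1 = 7 − 6 = 1, and the invariant factors of ∂_1 are all 1, so H_0 ≅ Z.
  H_1: rank ker ∂_1 − rank ∂_2 = (18 − 6) − 12 = 0, and ∂_2 has invariant factor 2 > 1, so H_1 ≅ Z/2.
  H_2: rank ker ∂_2 − rank ∂_3 = (12 − 12) − 0 = 0, and there is no ∂_3, so H_2 ≅ 0.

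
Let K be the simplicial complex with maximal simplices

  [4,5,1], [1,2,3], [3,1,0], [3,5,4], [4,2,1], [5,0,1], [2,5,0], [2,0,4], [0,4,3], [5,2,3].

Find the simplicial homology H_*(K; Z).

Take the total order 0 < 1 < 2 < 3 < 4 < 5 on the vertex set. Then K (dimension 2) consists of the simplices:

  0-simplices (6): [0], [1], [2], [3], [4], [5]
  1-simplices (15): [0,1], [0,2], [0,3], [0,4], [0,5], [1,2], [1,3], [1,4], [1,5], [2,3], [2,4], [2,5], [3,4], [3,5], [4,5]
  2-simplices (10): [0,1,3], [0,1,5], [0,2,4], [0,2,5], [0,3,4], [1,2,3], [1,2,4], [1,4,5], [2,3,5], [3,4,5]

giving chain groups C_0 ≅ Z^6, C_1 ≅ Z^15, C_2 ≅ Z^10.

∂_1: C_1 → C_0 maps an edge to its endpoints' difference, ∂[p,q] = q − p.
The resulting 6×15 matrix has rank 5, and its Smith normal form has invariant factors (1,1,1,1,1).

∂_2: C_2 → C_1 sends each 2-simplex [p,q,r] to [q,r] − [p,r] + [p,q]. For instance
  ∂[2,3,5] = [3,5] − [2,5] + [2,3],
  ∂[1,4,5] = [4,5] − [1,5] + [1,4].
The resulting 15×10 matrix has rank 10, and its Smith normal form has invariant factors (1,1,1,1,1,1,1,1,1,2).

Computing H_k = (kernel of ∂_k) / (image of ∂_{k+1}):

  H_0: rank C_0 − rank ∂_1 = 6 − 5 = 1, and the invariant factors of ∂_1 are all 1, so H_0 ≅ Z.
  H_1: rank ker ∂_1 − rank ∂_2 = (15 − 5) − 10 = 0, and ∂_2 has invariant factor 2 > 1, so H_1 ≅ Z/2Z.
  H_2: rank ker ∂_2 − rank ∂_3 = (10 − 10) − 0 = 0, and there is no ∂_3, so H_2 ≅ 0.

(K is a triangulation of the real projective plane RP^2.)

H_0 ≅ Z,  H_1 ≅ Z/2Z,  H_2 = 0.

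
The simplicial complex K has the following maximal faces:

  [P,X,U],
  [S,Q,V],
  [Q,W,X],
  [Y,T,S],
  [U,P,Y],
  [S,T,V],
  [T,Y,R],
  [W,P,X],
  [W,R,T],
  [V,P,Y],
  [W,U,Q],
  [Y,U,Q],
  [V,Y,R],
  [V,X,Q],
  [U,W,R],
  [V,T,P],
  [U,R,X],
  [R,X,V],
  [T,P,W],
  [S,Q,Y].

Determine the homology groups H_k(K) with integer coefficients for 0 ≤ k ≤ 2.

Fix the vertex order P < Q < R < S < T < U < V < W < X < Y and write every simplex with vertices in increasing order. Then dim K = 2 and the simplices of K are:

  0-simplices (10): P, Q, R, S, T, U, V, W, X, Y
  1-simplices (30): PT, PU, PV, PW, PX, PY, QS, QU, QV, QW, QX, QY, RT, RU, RV, RW, RX, RY, ST, SV, SY, TV, TW, TY, UW, UX, UY, VX, VY, WX
  2-simplices (20): PTV, PTW, PUX, PUY, PVY, PWX, QSV, QSY, QUW, QUY, QVX, QWX, RTW, RTY, RUW, RUX, RVX, RVY, STV, STY

giving chain groups C_0 ≅ Z^10, C_1 ≅ Z^30, C_2 ≅ Z^20.

∂_1: C_1 → C_0 sends each edge [p,q] (with p < q) to q − p. For instance
  ∂PY = Y − P.
As a 10×30 matrix over Z this has rank 9, with invariant factors (1,1,1,1,1,1,1,1,1).

Boundary ∂_2: C_2 → C_1 sends each 2-simplex [p,q,r] to [q,r] − [p,r] + [p,q]. For instance
  ∂QUW = UW − QW + QU,
  ∂PTW = TW − PW + PT.
This gives a 30×20 integer matrix of rank 20; reducing to Smith normal form yields diagonal entries (1,1,1,1,1,1,1,1,1,1,1,1,1,1,1,1,1,1,1,2).

Now H_k = ker ∂_k / im ∂_{k+1}, so:

  H_0: rank C_0 − rank ∂_1 = 10 − 9 = 1, and the invariant factors of ∂_1 are all 1, so H_0 ≅ Z.
  H_1: rank ker ∂_1 − rank ∂_2 = (30 − 9) − 20 = 1, and ∂_2 has invariant factor 2 > 1, so H_1 ≅ Z ⊕ Z/2Z.
  H_2: rank ker ∂_2 − rank ∂_3 = (20 − 20) − 0 = 0, and there is no ∂_3, so H_2 ≅ 0.

As a check, the Euler characteristic is 10 − 30 + 20 = 0, which agrees with 1 − 1 + 0 = 0.
(K is a triangulation of the Klein bottle.)

H_0 = Z,  H_1 = Z ⊕ Z/2Z,  H_2 = 0.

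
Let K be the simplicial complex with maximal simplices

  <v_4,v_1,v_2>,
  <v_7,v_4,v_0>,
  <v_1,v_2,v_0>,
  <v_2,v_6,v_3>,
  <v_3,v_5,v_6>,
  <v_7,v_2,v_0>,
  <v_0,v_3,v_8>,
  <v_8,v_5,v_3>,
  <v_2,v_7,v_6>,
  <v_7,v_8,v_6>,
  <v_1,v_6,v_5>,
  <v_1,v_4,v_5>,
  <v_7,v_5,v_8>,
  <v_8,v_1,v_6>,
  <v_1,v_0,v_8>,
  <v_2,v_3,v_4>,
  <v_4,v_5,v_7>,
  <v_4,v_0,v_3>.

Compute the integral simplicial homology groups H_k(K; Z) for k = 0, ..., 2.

H_0 ≅ Z,  H_1 ≅ Z × Z/2,  H_2 = 0.

Fix the vertex order v_0 < v_1 < v_2 < v_3 < v_4 < v_5 < v_6 < v_7 < v_8 and write every simplex with vertices in increasing order. Then dim K = 2 and the simplices of K are:

  0-simplices (9): [v_0], [v_1], [v_2], [v_3], [v_4], [v_5], [v_6], [v_7], [v_8]
  1-simplices (27): (27 of them)
  2-simplices (18): (18 of them)

Hence C_0 ≅ Z^9, C_1 ≅ Z^27, C_2 ≅ Z^18.

Boundary ∂_1: C_1 → C_0 sends each edge [p,q] (with p < q) to q − p.
As a 9×27 matrix over Z this has rank 8, with invariant factors (1,1,1,1,1,1,1,1).

∂_2: C_2 → C_1 maps a triangle to the signed sum of its edges. For instance
  ∂[v_1,v_4,v_5] = [v_4,v_5] − [v_1,v_5] + [v_1,v_4],
  ∂[v_0,v_1,v_2] = [v_1,v_2] − [v_0,v_2] + [v_0,v_1].
This gives a 27×18 integer matrix of rank 18; reducing to Smith normal form yields diagonal entries (1,1,1,1,1,1,1,1,1,1,1,1,1,1,1,1,1,2).

From H_k ≅ ker(∂_k) / im(∂_{k+1}) we obtain:

  H_0: rank C_0 − rank ∂_1 = 9 − 8 = 1, and the invariant factors of ∂_1 are all 1, so H_0 ≅ Z.
  H_1: rank ker ∂_1 − rank ∂_2 = (27 − 8) − 18 = 1, and ∂_2 has invariant factor 2 > 1, so H_1 ≅ Z × Z/2.
  H_2: rank ker ∂_2 − rank ∂_3 = (18 − 18) − 0 = 0, and there is no ∂_3, so H_2 ≅ 0.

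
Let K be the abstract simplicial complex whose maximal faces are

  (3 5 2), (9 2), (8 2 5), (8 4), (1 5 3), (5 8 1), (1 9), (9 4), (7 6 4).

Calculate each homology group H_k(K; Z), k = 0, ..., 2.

H_0 ≅ Z,  H_1 ≅ Z^2,  H_2 = 0.

K has 9 vertices, 15 edges, 5 triangles.
rank ∂_0 = 0, rank ∂_1 = 8 ⇒ b_0 = 9 − 0 − 8 = 1; all invariant factors of ∂_1 are 1 so no torsion. So H_0 = Z.
rank ∂_1 = 8, rank ∂_2 = 5 ⇒ b_1 = 15 − 8 − 5 = 2; all invariant factors of ∂_2 are 1 so no torsion. So H_1 = Z^2.
rank ∂_2 = 5, rank ∂_3 = 0 ⇒ b_2 = 5 − 5 − 0 = 0. So H_2 = 0.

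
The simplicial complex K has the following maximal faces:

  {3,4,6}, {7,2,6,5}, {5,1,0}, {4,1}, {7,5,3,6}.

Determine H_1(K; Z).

H_1 ≅ Z.

Order the vertices as 0 < 1 < 2 < 3 < 4 < 5 < 6 < 7. Listing each simplex with vertices in this order, K has dimension 3 with simplices:

  0-simplices (8): [0], [1], [2], [3], [4], [5], [6], [7]
  1-simplices (15): [0,1], [0,5], [1,4], [1,5], [2,5], [2,6], [2,7], [3,4], [3,5], [3,6], [3,7], [4,6], [5,6], [5,7], [6,7]
  2-simplices (9): [0,1,5], [2,5,6], [2,5,7], [2,6,7], [3,4,6], [3,5,6], [3,5,7], [3,6,7], [5,6,7]
  3-simplices (2): [2,5,6,7], [3,5,6,7]

giving chain groups C_0 ≅ Z^8, C_1 ≅ Z^15, C_2 ≅ Z^9, C_3 ≅ Z^2.

∂_1: C_1 → C_0 maps an edge to its endpoints' difference, ∂[p,q] = q − p. For instance
  ∂[6,7] = [7] − [6].
This gives a 8×15 integer matrix of rank 7; reducing to Smith normal form yields diagonal entries (1,1,1,1,1,1,1).

The boundary map ∂_2: C_2 → C_1 maps a triangle to the signed sum of its edges. For instance
  ∂[2,5,6] = [5,6] − [2,6] + [2,5],
  ∂[3,5,6] = [5,6] − [3,6] + [3,5].
The resulting 15×9 matrix has rank 7, and its Smith normal form has invariant factors (1,1,1,1,1,1,1).

Boundary ∂_3: C_3 → C_2 sends each 3-simplex σ to the alternating sum Σ_i (−1)^i (σ with its i-th vertex removed). For instance
  ∂[3,5,6,7] = [5,6,7] − [3,6,7] + [3,5,7] − [3,5,6],
  ∂[2,5,6,7] = [5,6,7] − [2,6,7] + [2,5,7] − [2,5,6].
This gives a 9×2 integer matrix of rank 2; reducing to Smith normal form yields diagonal entries (1,1).

From H_k ≅ ker(∂_k) / im(∂_{k+1}) we obtain:

  H_1: rank ker ∂_1 − rank ∂_2 = (15 − 7) − 7 = 1, and the invariant factors of ∂_2 are all 1, so H_1 ≅ Z.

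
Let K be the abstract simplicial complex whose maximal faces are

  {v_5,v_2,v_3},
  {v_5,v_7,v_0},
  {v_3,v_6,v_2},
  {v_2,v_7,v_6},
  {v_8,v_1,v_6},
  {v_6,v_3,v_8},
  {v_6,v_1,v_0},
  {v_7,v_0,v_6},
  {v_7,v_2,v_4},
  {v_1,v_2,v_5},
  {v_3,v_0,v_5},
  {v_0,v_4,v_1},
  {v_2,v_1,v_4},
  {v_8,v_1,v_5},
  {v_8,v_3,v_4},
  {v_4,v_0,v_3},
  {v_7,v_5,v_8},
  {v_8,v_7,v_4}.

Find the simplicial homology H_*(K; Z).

H_0 ≅ Z,  H_1 ≅ Z^2,  H_2 ≅ Z.

Order the vertices as v_0 < v_1 < v_2 < v_3 < v_4 < v_5 < v_6 < v_7 < v_8. Listing each simplex with vertices in this order, K has dimension 2 with simplices:

  0-simplices (9): [v_0], [v_1], [v_2], [v_3], [v_4], [v_5], [v_6], [v_7], [v_8]
  1-simplices (27): (27 of them)
  2-simplices (18): (18 of them)

Hence C_0 ≅ Z^9, C_1 ≅ Z^27, C_2 ≅ Z^18.

The boundary map ∂_1: C_1 → C_0 sends each edge [p,q] (with p < q) to q − p. For instance
  ∂[v_6,v_8] = [v_8] − [v_6].
As a 9×27 matrix over Z this has rank 8, with invariant factors (1,1,1,1,1,1,1,1).

Boundary ∂_2: C_2 → C_1 maps a triangle to the signed sum of its edges. For instance
  ∂[v_1,v_2,v_5] = [v_2,v_5] − [v_1,v_5] + [v_1,v_2],
  ∂[v_4,v_7,v_8] = [v_7,v_8] − [v_4,v_8] + [v_4,v_7].
This gives a 27×18 integer matrix of rank 17; reducing to Smith normal form yields diagonal entries (1,1,1,1,1,1,1,1,1,1,1,1,1,1,1,1,1).

From H_k ≅ ker(∂_k) / im(∂_{k+1}) we obtain:

  H_0: rank C_0 − rank ∂_1 = 9 − 8 = 1, and the invariant factors of ∂_1 are all 1, so H_0 = Z.
  H_1: rank ker ∂_1 − rank ∂_2 = (27 − 8) − 17 = 2, and the invariant factors of ∂_2 are all 1, so H_1 = Z^2.
  H_2: rank ker ∂_2 − rank ∂_3 = (18 − 17) − 0 = 1, and there is no ∂_3, so H_2 = Z.

As a check, the Euler characteristic is 9 − 27 + 18 = 0, which agrees with 1 − 2 + 1 = 0.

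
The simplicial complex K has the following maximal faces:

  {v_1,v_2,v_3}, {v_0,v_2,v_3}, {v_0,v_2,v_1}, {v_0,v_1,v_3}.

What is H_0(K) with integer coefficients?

Take the total order v_0 < v_1 < v_2 < v_3 on the vertex set. Then K (dimension 2) consists of the simplices:

  0-simplices (4): [v_0], [v_1], [v_2], [v_3]
  1-simplices (6): [v_0,v_1], [v_0,v_2], [v_0,v_3], [v_1,v_2], [v_1,v_3], [v_2,v_3]
  2-simplices (4): [v_0,v_1,v_2], [v_0,v_1,v_3], [v_0,v_2,v_3], [v_1,v_2,v_3]

Hence C_0 ≅ Z^4, C_1 ≅ Z^6, C_2 ≅ Z^4.

The boundary map ∂_1: C_1 → C_0 sends each edge [p,q] (with p < q) to q − p. For instance
  ∂[v_0,v_1] = [v_1] − [v_0].
The resulting 4×6 matrix has rank 3, and its Smith normal form has invariant factors (1,1,1).

The boundary map ∂_2: C_2 → C_1 acts by ∂[p,q,r] = [q,r] − [p,r] + [p,q]. For instance
  ∂[v_0,v_1,v_3] = [v_1,v_3] − [v_0,v_3] + [v_0,v_1],
  ∂[v_0,v_2,v_3] = [v_2,v_3] − [v_0,v_3] + [v_0,v_2].
As a 6×4 matrix over Z this has rank 3, with invariant factors (1,1,1).

Computing H_k = (kernel of ∂_k) / (image of ∂_{k+1}):

  H_0: rank C_0 − rank ∂_1 = 4 − 3 = 1, and the invariant factors of ∂_1 are all 1, so H_0 ≅ Z.

H_0 = Z.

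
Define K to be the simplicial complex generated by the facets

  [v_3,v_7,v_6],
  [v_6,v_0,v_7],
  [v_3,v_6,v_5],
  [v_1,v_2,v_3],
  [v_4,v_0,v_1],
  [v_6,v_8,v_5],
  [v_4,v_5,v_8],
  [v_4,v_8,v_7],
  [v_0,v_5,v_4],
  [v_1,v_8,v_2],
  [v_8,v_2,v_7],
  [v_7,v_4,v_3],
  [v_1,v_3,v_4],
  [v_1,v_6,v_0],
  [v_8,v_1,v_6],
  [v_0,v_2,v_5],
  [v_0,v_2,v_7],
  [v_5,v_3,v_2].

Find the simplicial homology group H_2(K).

Order the vertices as v_0 < v_1 < v_2 < v_3 < v_4 < v_5 < v_6 < v_7 < v_8. Listing each simplex with vertices in this order, K has dimension 2 with simplices:

  0-simplices (9): [v_0], [v_1], [v_2], [v_3], [v_4], [v_5], [v_6], [v_7], [v_8]
  1-simplices (27): (27 of them)
  2-simplices (18): (18 of them)

so the chain groups are C_0 ≅ Z^9, C_1 ≅ Z^27, C_2 ≅ Z^18.

∂_1: C_1 → C_0 maps an edge to its endpoints' difference, ∂[p,q] = q − p. For instance
  ∂[v_1,v_6] = [v_6] − [v_1].
This gives a 9×27 integer matrix of rank 8; reducing to Smith normal form yields diagonal entries (1,1,1,1,1,1,1,1).

Boundary ∂_2: C_2 → C_1 maps a triangle to the signed sum of its edges. For instance
  ∂[v_0,v_2,v_5] = [v_2,v_5] − [v_0,v_5] + [v_0,v_2],
  ∂[v_0,v_1,v_6] = [v_1,v_6] − [v_0,v_6] + [v_0,v_1].
The 27×18 boundary matrix has rank 17 and Smith normal form diag(1,1,1,1,1,1,1,1,1,1,1,1,1,1,1,1,1).

Reading off H_k = ker ∂_k / im ∂_{k+1}:

  H_2: rank ker ∂_2 − rank ∂_3 = (18 − 17) − 0 = 1, and there is no ∂_3, so H_2 ≅ Z.

(K is a triangulation of the torus T^2.)

H_2 ≅ Z.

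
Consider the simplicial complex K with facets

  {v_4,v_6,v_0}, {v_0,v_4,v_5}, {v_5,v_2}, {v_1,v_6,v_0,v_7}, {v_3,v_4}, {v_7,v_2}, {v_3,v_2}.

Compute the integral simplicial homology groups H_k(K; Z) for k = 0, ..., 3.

H_0 = Z,  H_1 = Z^2,  H_2 = 0,  H_3 = 0.

K has 8 vertices, 14 edges, 6 triangles, 1 3-simplex.
rank ∂_0 = 0, rank ∂_1 = 7 ⇒ b_0 = 8 − 0 − 7 = 1; all invariant factors of ∂_1 are 1 so no torsion. So H_0 = Z.
rank ∂_1 = 7, rank ∂_2 = 5 ⇒ b_1 = 14 − 7 − 5 = 2; all invariant factors of ∂_2 are 1 so no torsion. So H_1 = Z^2.
rank ∂_2 = 5, rank ∂_3 = 1 ⇒ b_2 = 6 − 5 − 1 = 0; all invariant factors of ∂_3 are 1 so no torsion. So H_2 = 0.
rank ∂_3 = 1, rank ∂_4 = 0 ⇒ b_3 = 1 − 1 − 0 = 0. So H_3 = 0.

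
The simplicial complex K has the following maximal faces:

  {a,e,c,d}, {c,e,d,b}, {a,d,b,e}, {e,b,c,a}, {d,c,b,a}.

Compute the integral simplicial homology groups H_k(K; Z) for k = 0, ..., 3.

H_0 ≅ Z,  H_1 = 0,  H_2 = 0,  H_3 ≅ Z.

K has 5 vertices, 10 edges, 10 triangles, 5 3-simplices.
rank ∂_0 = 0, rank ∂_1 = 4 ⇒ b_0 = 5 − 0 − 4 = 1; all invariant factors of ∂_1 are 1 so no torsion. So H_0 ≅ Z.
rank ∂_1 = 4, rank ∂_2 = 6 ⇒ b_1 = 10 − 4 − 6 = 0; all invariant factors of ∂_2 are 1 so no torsion. So H_1 ≅ 0.
rank ∂_2 = 6, rank ∂_3 = 4 ⇒ b_2 = 10 − 6 − 4 = 0; all invariant factors of ∂_3 are 1 so no torsion. So H_2 ≅ 0.
rank ∂_3 = 4, rank ∂_4 = 0 ⇒ b_3 = 5 − 4 − 0 = 1. So H_3 ≅ Z.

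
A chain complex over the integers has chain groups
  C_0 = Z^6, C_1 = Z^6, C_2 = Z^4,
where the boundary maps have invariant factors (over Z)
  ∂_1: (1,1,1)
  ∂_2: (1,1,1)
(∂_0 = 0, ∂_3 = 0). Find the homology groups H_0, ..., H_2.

H_0: b_0 = 6 − 0 − 3 = 3; torsion from ∂_1 factors > 1: none. So H_0 ≅ Z^3.
H_1: b_1 = 6 − 3 − 3 = 0; torsion from ∂_2 factors > 1: none. So H_1 ≅ 0.
H_2: b_2 = 4 − 3 − 0 = 1; torsion from ∂_3 factors > 1: none. So H_2 ≅ Z.

H_0 ≅ Z^3,  H_1 = 0,  H_2 ≅ Z.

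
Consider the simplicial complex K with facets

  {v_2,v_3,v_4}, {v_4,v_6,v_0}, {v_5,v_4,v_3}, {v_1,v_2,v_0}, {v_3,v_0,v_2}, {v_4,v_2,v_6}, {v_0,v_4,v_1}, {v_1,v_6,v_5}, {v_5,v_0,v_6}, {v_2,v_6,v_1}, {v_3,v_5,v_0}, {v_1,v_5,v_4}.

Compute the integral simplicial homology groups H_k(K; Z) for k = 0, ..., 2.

H_0 = Z,  H_1 = Z/2Z,  H_2 = 0.

Take the total order v_0 < v_1 < v_2 < v_3 < v_4 < v_5 < v_6 on the vertex set. Then K (dimension 2) consists of the simplices:

  0-simplices (7): [v_0], [v_1], [v_2], [v_3], [v_4], [v_5], [v_6]
  1-simplices (18): (18 of them)
  2-simplices (12): (12 of them)

Hence C_0 ≅ Z^7, C_1 ≅ Z^18, C_2 ≅ Z^12.

Boundary ∂_1: C_1 → C_0 is given by ∂[p,q] = [q] − [p].
The 7×18 boundary matrix has rank 6 and Smith normal form diag(1,1,1,1,1,1).

Boundary ∂_2: C_2 → C_1 maps a triangle to the signed sum of its edges. For instance
  ∂[v_0,v_3,v_5] = [v_3,v_5] − [v_0,v_5] + [v_0,v_3],
  ∂[v_0,v_1,v_2] = [v_1,v_2] − [v_0,v_2] + [v_0,v_1].
As a 18×12 matrix over Z this has rank 12, with invariant factors (1,1,1,1,1,1,1,1,1,1,1,2).

From H_k ≅ ker(∂_k) / im(∂_{k+1}) we obtain:

  H_0: rank C_0 − rank ∂_1 = 7 − 6 = 1, and the invariant factors of ∂_1 are all 1, so H_0 = Z.
  H_1: rank ker ∂_1 − rank ∂_2 = (18 − 6) − 12 = 0, and ∂_2 has invariant factor 2 > 1, so H_1 = Z/2Z.
  H_2: rank ker ∂_2 − rank ∂_3 = (12 − 12) − 0 = 0, and there is no ∂_3, so H_2 = 0.

As a check, the Euler characteristic is 7 − 18 + 12 = 1, which agrees with 1 − 0 + 0 = 1.
(K is a triangulation of the real projective plane RP^2.)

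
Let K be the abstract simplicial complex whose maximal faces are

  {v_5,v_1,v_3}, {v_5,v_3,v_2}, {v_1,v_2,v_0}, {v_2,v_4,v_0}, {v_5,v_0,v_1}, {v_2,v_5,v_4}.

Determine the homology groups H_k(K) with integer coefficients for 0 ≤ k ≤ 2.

H_0 = Z,  H_1 = Z,  H_2 = 0.

We work with the vertex ordering v_0 < v_1 < v_2 < v_3 < v_4 < v_5. The simplices of K, each written with vertices in increasing order, are:

  0-simplices (6): [v_0], [v_1], [v_2], [v_3], [v_4], [v_5]
  1-simplices (12): [v_0,v_1], [v_0,v_2], [v_0,v_4], [v_0,v_5], [v_1,v_2], [v_1,v_3], [v_1,v_5], [v_2,v_3], [v_2,v_4], [v_2,v_5], [v_3,v_5], [v_4,v_5]
  2-simplices (6): [v_0,v_1,v_2], [v_0,v_1,v_5], [v_0,v_2,v_4], [v_1,v_3,v_5], [v_2,v_3,v_5], [v_2,v_4,v_5]

Hence C_0 ≅ Z^6, C_1 ≅ Z^12, C_2 ≅ Z^6.

Boundary ∂_1: C_1 → C_0 maps an edge to its endpoints' difference, ∂[p,q] = q − p. For instance
  ∂[v_1,v_3] = [v_3] − [v_1].
The 6×12 boundary matrix has rank 5 and Smith normal form diag(1,1,1,1,1).

∂_2: C_2 → C_1 acts by ∂[p,q,r] = [q,r] − [p,r] + [p,q]. For instance
  ∂[v_0,v_1,v_5] = [v_1,v_5] − [v_0,v_5] + [v_0,v_1],
  ∂[v_1,v_3,v_5] = [v_3,v_5] − [v_1,v_5] + [v_1,v_3].
This gives a 12×6 integer matrix of rank 6; reducing to Smith normal form yields diagonal entries (1,1,1,1,1,1).

Now H_k = ker ∂_k / im ∂_{k+1}, so:

  H_0: rank C_0 − rank ∂_1 = 6 − 5 = 1, and the invariant factors of ∂_1 are all 1, so H_0 = Z.
  H_1: rank ker ∂_1 − rank ∂_2 = (12 − 5) − 6 = 1, and the invariant factors of ∂_2 are all 1, so H_1 = Z.
  H_2: rank ker ∂_2 − rank ∂_3 = (6 − 6) − 0 = 0, and there is no ∂_3, so H_2 = 0.

As a check, the Euler characteristic is 6 − 12 + 6 = 0, which agrees with 1 − 1 + 0 = 0.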